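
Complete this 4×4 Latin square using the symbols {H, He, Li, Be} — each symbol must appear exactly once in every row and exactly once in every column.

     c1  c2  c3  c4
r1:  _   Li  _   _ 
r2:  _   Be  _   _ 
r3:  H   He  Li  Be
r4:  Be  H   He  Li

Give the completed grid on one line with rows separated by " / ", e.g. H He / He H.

He Li Be H / Li Be H He / H He Li Be / Be H He Li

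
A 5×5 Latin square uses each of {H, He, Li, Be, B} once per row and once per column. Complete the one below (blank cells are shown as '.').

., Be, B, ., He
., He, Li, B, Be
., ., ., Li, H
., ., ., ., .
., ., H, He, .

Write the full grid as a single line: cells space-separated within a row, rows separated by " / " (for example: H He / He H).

Li Be B H He / H He Li B Be / He B Be Li H / B H He Be Li / Be Li H He B

row 1 has {He,Be,B}; column 4 has {He,Li,B} — only H is left for (r1,c4).
row 2 has {He,Li,Be,B}; column 1 is empty so far — only H is left for (r2,c1).
row 3 has {H,Li}; column 2 has {He,Be} — only B is left for (r3,c2).
row 4 is empty so far; column 4 has {H,He,Li,B} — only Be is left for (r4,c4).
row 5 has {H,He}; column 2 has {He,Be,B} — only Li is left for (r5,c2).
row 5 has {H,He,Li}; column 5 has {H,He,Be} — only B is left for (r5,c5).
row 1 has {H,He,Be,B}; column 1 has {H} — only Li is left for (r1,c1).
row 4 has {Be}; column 2 has {He,Li,Be,B} — only H is left for (r4,c2).
row 4 has {H,Be}; column 3 has {H,Li,B} — only He is left for (r4,c3).
row 4 has {H,He,Be}; column 5 has {H,He,Be,B} — only Li is left for (r4,c5).
row 5 has {H,He,Li,B}; column 1 has {H,Li} — only Be is left for (r5,c1).
row 3 has {H,Li,B}; column 1 has {H,Li,Be} — only He is left for (r3,c1).
row 3 has {H,He,Li,B}; column 3 has {H,He,Li,B} — only Be is left for (r3,c3).
row 4 has {H,He,Li,Be}; column 1 has {H,He,Li,Be} — only B is left for (r4,c1).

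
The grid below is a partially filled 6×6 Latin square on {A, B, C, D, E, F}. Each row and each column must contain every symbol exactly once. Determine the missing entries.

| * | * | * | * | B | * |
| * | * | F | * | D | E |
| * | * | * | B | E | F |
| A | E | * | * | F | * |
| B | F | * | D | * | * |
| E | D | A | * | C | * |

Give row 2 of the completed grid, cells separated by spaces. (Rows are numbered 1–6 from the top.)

C B F A D E

(r2,c1) = C
(r2,c4) = A
(r3,c1) = D
(r3,c3) = C
(r4,c4) = C
(r5,c3) = E
(r5,c5) = A
(r5,c6) = C
(r6,c4) = F
(r6,c6) = B
(r1,c1) = F
(r1,c3) = D
(r1,c4) = E
(r1,c6) = A
(r2,c2) = B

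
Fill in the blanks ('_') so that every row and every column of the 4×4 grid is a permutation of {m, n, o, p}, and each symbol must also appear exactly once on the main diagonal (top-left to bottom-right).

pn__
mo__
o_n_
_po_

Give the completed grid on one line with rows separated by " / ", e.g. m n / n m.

(r1,c3) = m
(r1,c4) = o
(r2,c3) = p
(r2,c4) = n
(r3,c2) = m
(r3,c4) = p
(r4,c1) = n
(r4,c4) = m

p n m o / m o p n / o m n p / n p o m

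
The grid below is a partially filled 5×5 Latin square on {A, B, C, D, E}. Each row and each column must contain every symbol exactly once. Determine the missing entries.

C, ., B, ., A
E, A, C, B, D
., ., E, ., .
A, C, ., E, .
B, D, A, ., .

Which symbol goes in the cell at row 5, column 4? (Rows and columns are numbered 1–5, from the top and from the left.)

C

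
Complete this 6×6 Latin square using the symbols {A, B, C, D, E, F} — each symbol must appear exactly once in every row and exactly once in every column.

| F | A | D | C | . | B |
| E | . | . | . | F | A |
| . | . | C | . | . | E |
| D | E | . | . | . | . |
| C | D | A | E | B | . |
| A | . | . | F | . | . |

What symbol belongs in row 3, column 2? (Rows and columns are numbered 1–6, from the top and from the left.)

Cell (r1,c5): row 1 has {A,B,C,D,F}; column 5 has {B,F} → E.
Cell (r2,c3): row 2 has {A,E,F}; column 3 has {A,C,D} → B.
Cell (r2,c4): row 2 has {A,B,E,F}; column 4 has {C,E,F} → D.
Cell (r3,c1): row 3 has {C,E}; column 1 has {A,C,D,E,F} → B.
Cell (r3,c2): row 3 has {B,C,E}; column 2 has {A,D,E} → F.

F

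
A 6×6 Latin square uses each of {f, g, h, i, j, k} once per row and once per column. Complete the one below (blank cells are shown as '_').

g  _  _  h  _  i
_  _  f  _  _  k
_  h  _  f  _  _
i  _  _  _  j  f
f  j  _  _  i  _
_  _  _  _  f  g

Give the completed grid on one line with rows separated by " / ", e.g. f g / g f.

g f j h k i / j g f i h k / k h i f g j / i k h g j f / f j g k i h / h i k j f g

At row 1, column 5: row 1 has {g,h,i}; column 5 has {f,i,j}; that leaves k.
At row 3, column 5: row 3 has {f,h}; column 5 has {f,i,j,k}; that leaves g.
At row 3, column 6: row 3 has {f,g,h}; column 6 has {f,g,i,k}; that leaves j.
At row 5, column 6: row 5 has {f,i,j}; column 6 has {f,g,i,j,k}; that leaves h.
At row 1, column 2: row 1 has {g,h,i,k}; column 2 has {h,j}; that leaves f.
At row 1, column 3: row 1 has {f,g,h,i,k}; column 3 has {f}; that leaves j.
At row 2, column 5: row 2 has {f,k}; column 5 has {f,g,i,j,k}; that leaves h.
At row 3, column 1: row 3 has {f,g,h,j}; column 1 has {f,g,i}; that leaves k.
At row 3, column 3: row 3 has {f,g,h,j,k}; column 3 has {f,j}; that leaves i.
At row 2, column 1: row 2 has {f,h,k}; column 1 has {f,g,i,k}; that leaves j.
At row 6, column 1: row 6 has {f,g}; column 1 has {f,g,i,j,k}; that leaves h.
At row 6, column 3: row 6 has {f,g,h}; column 3 has {f,i,j}; that leaves k.
At row 5, column 3: row 5 has {f,h,i,j}; column 3 has {f,i,j,k}; that leaves g.
At row 5, column 4: row 5 has {f,g,h,i,j}; column 4 has {f,h}; that leaves k.
At row 6, column 2: row 6 has {f,g,h,k}; column 2 has {f,h,j}; that leaves i.
At row 6, column 4: row 6 has {f,g,h,i,k}; column 4 has {f,h,k}; that leaves j.
At row 2, column 2: row 2 has {f,h,j,k}; column 2 has {f,h,i,j}; that leaves g.
At row 2, column 4: row 2 has {f,g,h,j,k}; column 4 has {f,h,j,k}; that leaves i.
At row 4, column 2: row 4 has {f,i,j}; column 2 has {f,g,h,i,j}; that leaves k.
At row 4, column 3: row 4 has {f,i,j,k}; column 3 has {f,g,i,j,k}; that leaves h.
At row 4, column 4: row 4 has {f,h,i,j,k}; column 4 has {f,h,i,j,k}; that leaves g.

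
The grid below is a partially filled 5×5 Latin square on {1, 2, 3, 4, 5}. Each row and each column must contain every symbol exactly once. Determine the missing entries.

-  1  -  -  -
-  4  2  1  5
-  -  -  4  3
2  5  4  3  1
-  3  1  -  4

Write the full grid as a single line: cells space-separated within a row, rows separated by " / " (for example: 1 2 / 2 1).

4 1 3 5 2 / 3 4 2 1 5 / 1 2 5 4 3 / 2 5 4 3 1 / 5 3 1 2 4

(r1,c5) = 2
(r2,c1) = 3
(r3,c2) = 2
(r3,c3) = 5
(r5,c1) = 5
(r5,c4) = 2
(r1,c1) = 4
(r1,c3) = 3
(r1,c4) = 5
(r3,c1) = 1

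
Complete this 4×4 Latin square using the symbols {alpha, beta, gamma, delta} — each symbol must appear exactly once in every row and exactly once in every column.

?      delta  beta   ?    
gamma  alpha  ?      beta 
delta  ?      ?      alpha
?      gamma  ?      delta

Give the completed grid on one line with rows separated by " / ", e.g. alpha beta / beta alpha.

alpha delta beta gamma / gamma alpha delta beta / delta beta gamma alpha / beta gamma alpha delta

(r1,c1) = alpha
(r1,c4) = gamma
(r2,c3) = delta
(r3,c2) = beta
(r3,c3) = gamma
(r4,c1) = beta
(r4,c3) = alpha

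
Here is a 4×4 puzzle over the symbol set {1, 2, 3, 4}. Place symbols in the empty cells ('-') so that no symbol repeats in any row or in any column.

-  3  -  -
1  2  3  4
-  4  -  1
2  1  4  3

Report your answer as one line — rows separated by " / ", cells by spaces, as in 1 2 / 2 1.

(r1,c1): row 1 has {3}; column 1 has {1,2}, so it must be 4.
(r1,c4): row 1 has {3,4}; column 4 has {1,3,4}, so it must be 2.
(r3,c1): row 3 has {1,4}; column 1 has {1,2,4}, so it must be 3.
(r3,c3): row 3 has {1,3,4}; column 3 has {3,4}, so it must be 2.
(r1,c3): row 1 has {2,3,4}; column 3 has {2,3,4}, so it must be 1.

4 3 1 2 / 1 2 3 4 / 3 4 2 1 / 2 1 4 3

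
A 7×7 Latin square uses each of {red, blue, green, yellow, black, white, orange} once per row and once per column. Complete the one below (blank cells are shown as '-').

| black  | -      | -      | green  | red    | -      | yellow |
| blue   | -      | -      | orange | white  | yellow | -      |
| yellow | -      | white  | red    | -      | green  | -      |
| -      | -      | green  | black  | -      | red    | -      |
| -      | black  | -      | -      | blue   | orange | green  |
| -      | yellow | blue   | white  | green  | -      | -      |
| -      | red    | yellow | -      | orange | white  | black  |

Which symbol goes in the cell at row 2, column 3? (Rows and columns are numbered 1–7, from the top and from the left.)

black

row 1 has {red,green,yellow,black}; column 3 has {blue,green,yellow,white} — only orange is left for (r1,c3).
row 1 has {red,green,yellow,black,orange}; column 6 has {red,green,yellow,white,orange} — only blue is left for (r1,c6).
row 2 has {blue,yellow,white,orange}; column 2 has {red,yellow,black} — only green is left for (r2,c2).
row 2 has {blue,green,yellow,white,orange}; column 7 has {green,yellow,black} — only red is left for (r2,c7).
row 3 has {red,green,yellow,white}; column 5 has {red,blue,green,white,orange} — only black is left for (r3,c5).
row 4 has {red,green,black}; column 5 has {red,blue,green,black,white,orange} — only yellow is left for (r4,c5).
row 5 has {blue,green,black,orange}; column 3 has {blue,green,yellow,white,orange} — only red is left for (r5,c3).
row 5 has {red,blue,green,black,orange}; column 4 has {red,green,black,white,orange} — only yellow is left for (r5,c4).
row 6 has {blue,green,yellow,white}; column 6 has {red,blue,green,yellow,white,orange} — only black is left for (r6,c6).
row 6 has {blue,green,yellow,black,white}; column 7 has {red,green,yellow,black} — only orange is left for (r6,c7).
row 7 has {red,yellow,black,white,orange}; column 1 has {blue,yellow,black} — only green is left for (r7,c1).
row 7 has {red,green,yellow,black,white,orange}; column 4 has {red,green,yellow,black,white,orange} — only blue is left for (r7,c4).
row 1 has {red,blue,green,yellow,black,orange}; column 2 has {red,green,yellow,black} — only white is left for (r1,c2).
row 2 has {red,blue,green,yellow,white,orange}; column 3 has {red,blue,green,yellow,white,orange} — only black is left for (r2,c3).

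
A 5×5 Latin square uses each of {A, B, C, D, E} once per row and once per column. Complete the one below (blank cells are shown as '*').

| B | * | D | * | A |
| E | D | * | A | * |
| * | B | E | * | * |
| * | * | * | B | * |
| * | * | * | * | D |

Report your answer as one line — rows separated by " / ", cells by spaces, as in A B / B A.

B E D C A / E D C A B / A B E D C / D C A B E / C A B E D

At row 3, column 5: row 3 has {B,E}; column 5 has {A,D}; that leaves C.
At row 4, column 5: row 4 has {B}; column 5 has {A,C,D}; that leaves E.
At row 2, column 5: row 2 has {A,D,E}; column 5 has {A,C,D,E}; that leaves B.
At row 3, column 4: row 3 has {B,C,E}; column 4 has {A,B}; that leaves D.
At row 2, column 3: row 2 has {A,B,D,E}; column 3 has {D,E}; that leaves C.
At row 3, column 1: row 3 has {B,C,D,E}; column 1 has {B,E}; that leaves A.
At row 4, column 3: row 4 has {B,E}; column 3 has {C,D,E}; that leaves A.
At row 5, column 1: row 5 has {D}; column 1 has {A,B,E}; that leaves C.
At row 5, column 3: row 5 has {C,D}; column 3 has {A,C,D,E}; that leaves B.
At row 5, column 4: row 5 has {B,C,D}; column 4 has {A,B,D}; that leaves E.
At row 1, column 4: row 1 has {A,B,D}; column 4 has {A,B,D,E}; that leaves C.
At row 4, column 1: row 4 has {A,B,E}; column 1 has {A,B,C,E}; that leaves D.
At row 4, column 2: row 4 has {A,B,D,E}; column 2 has {B,D}; that leaves C.
At row 5, column 2: row 5 has {B,C,D,E}; column 2 has {B,C,D}; that leaves A.
At row 1, column 2: row 1 has {A,B,C,D}; column 2 has {A,B,C,D}; that leaves E.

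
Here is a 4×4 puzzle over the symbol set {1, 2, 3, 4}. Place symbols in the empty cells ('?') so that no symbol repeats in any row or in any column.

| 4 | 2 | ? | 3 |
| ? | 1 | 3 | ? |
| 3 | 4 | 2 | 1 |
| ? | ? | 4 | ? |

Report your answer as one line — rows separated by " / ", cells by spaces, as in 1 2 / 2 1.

4 2 1 3 / 2 1 3 4 / 3 4 2 1 / 1 3 4 2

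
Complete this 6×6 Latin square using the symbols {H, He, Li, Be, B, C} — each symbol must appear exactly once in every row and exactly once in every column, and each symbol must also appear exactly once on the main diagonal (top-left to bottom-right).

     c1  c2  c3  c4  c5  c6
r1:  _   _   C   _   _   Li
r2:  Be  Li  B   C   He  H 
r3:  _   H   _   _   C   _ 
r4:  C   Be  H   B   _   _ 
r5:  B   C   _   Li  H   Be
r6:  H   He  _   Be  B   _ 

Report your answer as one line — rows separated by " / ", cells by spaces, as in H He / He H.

He B C H Be Li / Be Li B C He H / Li H Be He C B / C Be H B Li He / B C He Li H Be / H He Li Be B C

(r1,c1): row 1 has {Li,C}; column 1 has {H,Be,B,C}; the diagonal has {H,Li,B}, so it must be He.
(r1,c2): row 1 has {He,Li,C}; column 2 has {H,He,Li,Be,C}, so it must be B.
(r1,c4): row 1 has {He,Li,B,C}; column 4 has {Li,Be,B,C}, so it must be H.
(r1,c5): row 1 has {H,He,Li,B,C}; column 5 has {H,He,B,C}, so it must be Be.
(r3,c1): row 3 has {H,C}; column 1 has {H,He,Be,B,C}, so it must be Li.
(r3,c3): row 3 has {H,Li,C}; column 3 has {H,B,C}; the diagonal has {H,He,Li,B}, so it must be Be.
(r3,c4): row 3 has {H,Li,Be,C}; column 4 has {H,Li,Be,B,C}, so it must be He.
(r3,c6): row 3 has {H,He,Li,Be,C}; column 6 has {H,Li,Be}, so it must be B.
(r4,c5): row 4 has {H,Be,B,C}; column 5 has {H,He,Be,B,C}, so it must be Li.
(r4,c6): row 4 has {H,Li,Be,B,C}; column 6 has {H,Li,Be,B}, so it must be He.
(r5,c3): row 5 has {H,Li,Be,B,C}; column 3 has {H,Be,B,C}, so it must be He.
(r6,c3): row 6 has {H,He,Be,B}; column 3 has {H,He,Be,B,C}, so it must be Li.
(r6,c6): row 6 has {H,He,Li,Be,B}; column 6 has {H,He,Li,Be,B}; the diagonal has {H,He,Li,Be,B}, so it must be C.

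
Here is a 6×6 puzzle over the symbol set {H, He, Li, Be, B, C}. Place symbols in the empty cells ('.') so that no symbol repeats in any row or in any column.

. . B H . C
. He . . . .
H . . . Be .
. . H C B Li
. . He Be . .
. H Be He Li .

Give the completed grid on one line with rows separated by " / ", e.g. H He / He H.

Be Li B H He C / B He C Li H Be / H C Li B Be He / He Be H C B Li / Li B He Be C H / C H Be He Li B

(r1,c5) = He
(r4,c2) = Be
(r6,c6) = B
(r1,c2) = Li
(r3,c6) = He
(r4,c1) = He
(r5,c6) = H
(r6,c1) = C
(r1,c1) = Be
(r2,c6) = Be
(r5,c5) = C
(r2,c5) = H
(r5,c2) = B
(r3,c2) = C
(r3,c3) = Li
(r3,c4) = B
(r5,c1) = Li
(r2,c1) = B
(r2,c3) = C
(r2,c4) = Li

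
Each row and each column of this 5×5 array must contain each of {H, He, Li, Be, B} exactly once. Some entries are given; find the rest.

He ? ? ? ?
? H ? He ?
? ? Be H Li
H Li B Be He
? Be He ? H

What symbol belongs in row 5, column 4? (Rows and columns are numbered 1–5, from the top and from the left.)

row 1 has {He}; column 2 has {H,Li,Be} — only B is left for (r1,c2).
row 1 has {He,B}; column 4 has {H,He,Be} — only Li is left for (r1,c4).
row 1 has {He,Li,B}; column 5 has {H,He,Li} — only Be is left for (r1,c5).
row 2 has {H,He}; column 3 has {He,Be,B} — only Li is left for (r2,c3).
row 2 has {H,He,Li}; column 5 has {H,He,Li,Be} — only B is left for (r2,c5).
row 3 has {H,Li,Be}; column 1 has {H,He} — only B is left for (r3,c1).
row 3 has {H,Li,Be,B}; column 2 has {H,Li,Be,B} — only He is left for (r3,c2).
row 5 has {H,He,Be}; column 1 has {H,He,B} — only Li is left for (r5,c1).
row 5 has {H,He,Li,Be}; column 4 has {H,He,Li,Be} — only B is left for (r5,c4).

B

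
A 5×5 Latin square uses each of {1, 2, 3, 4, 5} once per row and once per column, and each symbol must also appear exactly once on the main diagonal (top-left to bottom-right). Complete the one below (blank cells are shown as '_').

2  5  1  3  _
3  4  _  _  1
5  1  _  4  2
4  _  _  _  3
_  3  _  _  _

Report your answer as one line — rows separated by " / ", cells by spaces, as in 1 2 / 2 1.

(r1,c5): row 1 has {1,2,3,5}; column 5 has {1,2,3}, so it must be 4.
(r3,c3): row 3 has {1,2,4,5}; column 3 has {1}; the diagonal has {2,4}, so it must be 3.
(r4,c2): row 4 has {3,4}; column 2 has {1,3,4,5}, so it must be 2.
(r4,c3): row 4 has {2,3,4}; column 3 has {1,3}, so it must be 5.
(r4,c4): row 4 has {2,3,4,5}; column 4 has {3,4}; the diagonal has {2,3,4}, so it must be 1.
(r5,c1): row 5 has {3}; column 1 has {2,3,4,5}, so it must be 1.
(r5,c5): row 5 has {1,3}; column 5 has {1,2,3,4}; the diagonal has {1,2,3,4}, so it must be 5.
(r2,c3): row 2 has {1,3,4}; column 3 has {1,3,5}, so it must be 2.
(r2,c4): row 2 has {1,2,3,4}; column 4 has {1,3,4}, so it must be 5.
(r5,c3): row 5 has {1,3,5}; column 3 has {1,2,3,5}, so it must be 4.
(r5,c4): row 5 has {1,3,4,5}; column 4 has {1,3,4,5}, so it must be 2.

2 5 1 3 4 / 3 4 2 5 1 / 5 1 3 4 2 / 4 2 5 1 3 / 1 3 4 2 5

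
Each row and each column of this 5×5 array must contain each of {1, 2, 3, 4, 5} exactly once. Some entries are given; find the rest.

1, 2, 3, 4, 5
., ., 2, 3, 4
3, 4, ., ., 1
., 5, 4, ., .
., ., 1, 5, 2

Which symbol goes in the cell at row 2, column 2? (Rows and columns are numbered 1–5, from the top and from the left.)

1

(r2,c1): row 2 has {2,3,4}; column 1 has {1,3}, so it must be 5.
(r2,c2): row 2 has {2,3,4,5}; column 2 has {2,4,5}, so it must be 1.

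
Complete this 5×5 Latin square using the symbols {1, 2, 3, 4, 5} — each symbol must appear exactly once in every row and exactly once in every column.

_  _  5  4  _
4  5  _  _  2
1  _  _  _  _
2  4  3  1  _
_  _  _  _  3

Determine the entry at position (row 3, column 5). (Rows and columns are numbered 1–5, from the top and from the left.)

4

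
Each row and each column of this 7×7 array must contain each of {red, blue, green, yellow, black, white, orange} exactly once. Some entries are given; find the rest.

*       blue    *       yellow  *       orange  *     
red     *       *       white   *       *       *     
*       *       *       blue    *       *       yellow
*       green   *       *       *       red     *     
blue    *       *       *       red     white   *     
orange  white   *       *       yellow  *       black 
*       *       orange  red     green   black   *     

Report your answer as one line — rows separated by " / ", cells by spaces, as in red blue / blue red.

row 3 has {blue,yellow}; column 6 has {red,black,white,orange} — only green is left for (r3,c6).
row 6 has {yellow,black,white,orange}; column 4 has {red,blue,yellow,white} — only green is left for (r6,c4).
row 6 has {green,yellow,black,white,orange}; column 6 has {red,green,black,white,orange} — only blue is left for (r6,c6).
row 7 has {red,green,black,orange}; column 2 has {blue,green,white} — only yellow is left for (r7,c2).
row 2 has {red,white}; column 6 has {red,blue,green,black,white,orange} — only yellow is left for (r2,c6).
row 6 has {blue,green,yellow,black,white,orange}; column 3 has {orange} — only red is left for (r6,c3).
row 7 has {red,green,yellow,black,orange}; column 1 has {red,blue,orange} — only white is left for (r7,c1).
row 7 has {red,green,yellow,black,white,orange}; column 7 has {yellow,black} — only blue is left for (r7,c7).
row 3 has {blue,green,yellow}; column 1 has {red,blue,white,orange} — only black is left for (r3,c1).
row 3 has {blue,green,yellow,black}; column 3 has {red,orange} — only white is left for (r3,c3).
row 3 has {blue,green,yellow,black,white}; column 5 has {red,green,yellow} — only orange is left for (r3,c5).
row 4 has {red,green}; column 1 has {red,blue,black,white,orange} — only yellow is left for (r4,c1).
row 1 has {blue,yellow,orange}; column 1 has {red,blue,yellow,black,white,orange} — only green is left for (r1,c1).
row 1 has {blue,green,yellow,orange}; column 3 has {red,white,orange} — only black is left for (r1,c3).
row 1 has {blue,green,yellow,black,orange}; column 5 has {red,green,yellow,orange} — only white is left for (r1,c5).
row 1 has {blue,green,yellow,black,white,orange}; column 7 has {blue,yellow,black} — only red is left for (r1,c7).
row 3 has {blue,green,yellow,black,white,orange}; column 2 has {blue,green,yellow,white} — only red is left for (r3,c2).
row 4 has {red,green,yellow}; column 3 has {red,black,white,orange} — only blue is left for (r4,c3).
row 4 has {red,blue,green,yellow}; column 5 has {red,green,yellow,white,orange} — only black is left for (r4,c5).
row 2 has {red,yellow,white}; column 3 has {red,blue,black,white,orange} — only green is left for (r2,c3).
row 2 has {red,green,yellow,white}; column 5 has {red,green,yellow,black,white,orange} — only blue is left for (r2,c5).
row 2 has {red,blue,green,yellow,white}; column 7 has {red,blue,yellow,black} — only orange is left for (r2,c7).
row 4 has {red,blue,green,yellow,black}; column 4 has {red,blue,green,yellow,white} — only orange is left for (r4,c4).
row 4 has {red,blue,green,yellow,black,orange}; column 7 has {red,blue,yellow,black,orange} — only white is left for (r4,c7).
row 5 has {red,blue,white}; column 3 has {red,blue,green,black,white,orange} — only yellow is left for (r5,c3).
row 5 has {red,blue,yellow,white}; column 4 has {red,blue,green,yellow,white,orange} — only black is left for (r5,c4).
row 5 has {red,blue,yellow,black,white}; column 7 has {red,blue,yellow,black,white,orange} — only green is left for (r5,c7).
row 2 has {red,blue,green,yellow,white,orange}; column 2 has {red,blue,green,yellow,white} — only black is left for (r2,c2).
row 5 has {red,blue,green,yellow,black,white}; column 2 has {red,blue,green,yellow,black,white} — only orange is left for (r5,c2).

green blue black yellow white orange red / red black green white blue yellow orange / black red white blue orange green yellow / yellow green blue orange black red white / blue orange yellow black red white green / orange white red green yellow blue black / white yellow orange red green black blue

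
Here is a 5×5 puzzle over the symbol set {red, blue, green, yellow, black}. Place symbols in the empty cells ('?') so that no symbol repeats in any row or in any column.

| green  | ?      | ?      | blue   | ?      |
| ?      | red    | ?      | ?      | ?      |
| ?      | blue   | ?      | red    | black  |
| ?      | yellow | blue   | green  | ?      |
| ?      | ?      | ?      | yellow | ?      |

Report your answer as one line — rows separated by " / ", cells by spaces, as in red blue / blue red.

green black red blue yellow / blue red yellow black green / yellow blue green red black / black yellow blue green red / red green black yellow blue

Cell (r1,c2): row 1 has {blue,green}; column 2 has {red,blue,yellow} → black.
Cell (r2,c4): row 2 has {red}; column 4 has {red,blue,green,yellow} → black.
Cell (r3,c1): row 3 has {red,blue,black}; column 1 has {green} → yellow.
Cell (r3,c3): row 3 has {red,blue,yellow,black}; column 3 has {blue} → green.
Cell (r4,c5): row 4 has {blue,green,yellow}; column 5 has {black} → red.
Cell (r5,c2): row 5 has {yellow}; column 2 has {red,blue,yellow,black} → green.
Cell (r5,c5): row 5 has {green,yellow}; column 5 has {red,black} → blue.
Cell (r1,c5): row 1 has {blue,green,black}; column 5 has {red,blue,black} → yellow.
Cell (r2,c1): row 2 has {red,black}; column 1 has {green,yellow} → blue.
Cell (r2,c3): row 2 has {red,blue,black}; column 3 has {blue,green} → yellow.
Cell (r2,c5): row 2 has {red,blue,yellow,black}; column 5 has {red,blue,yellow,black} → green.
Cell (r4,c1): row 4 has {red,blue,green,yellow}; column 1 has {blue,green,yellow} → black.
Cell (r5,c1): row 5 has {blue,green,yellow}; column 1 has {blue,green,yellow,black} → red.
Cell (r5,c3): row 5 has {red,blue,green,yellow}; column 3 has {blue,green,yellow} → black.
Cell (r1,c3): row 1 has {blue,green,yellow,black}; column 3 has {blue,green,yellow,black} → red.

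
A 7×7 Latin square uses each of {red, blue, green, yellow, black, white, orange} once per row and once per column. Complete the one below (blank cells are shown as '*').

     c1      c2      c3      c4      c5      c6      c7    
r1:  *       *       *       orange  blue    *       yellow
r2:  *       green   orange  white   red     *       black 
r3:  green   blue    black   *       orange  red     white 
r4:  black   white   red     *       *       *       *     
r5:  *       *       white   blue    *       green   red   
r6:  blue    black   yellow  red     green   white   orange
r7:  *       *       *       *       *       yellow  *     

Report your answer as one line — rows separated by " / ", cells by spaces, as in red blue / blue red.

Cell (r1,c2): row 1 has {blue,yellow,orange}; column 2 has {blue,green,black,white} → red.
Cell (r1,c3): row 1 has {red,blue,yellow,orange}; column 3 has {red,yellow,black,white,orange} → green.
Cell (r1,c6): row 1 has {red,blue,green,yellow,orange}; column 6 has {red,green,yellow,white} → black.
Cell (r2,c1): row 2 has {red,green,black,white,orange}; column 1 has {blue,green,black} → yellow.
Cell (r2,c6): row 2 has {red,green,yellow,black,white,orange}; column 6 has {red,green,yellow,black,white} → blue.
Cell (r3,c4): row 3 has {red,blue,green,black,white,orange}; column 4 has {red,blue,white,orange} → yellow.
Cell (r4,c4): row 4 has {red,black,white}; column 4 has {red,blue,yellow,white,orange} → green.
Cell (r4,c5): row 4 has {red,green,black,white}; column 5 has {red,blue,green,orange} → yellow.
Cell (r4,c6): row 4 has {red,green,yellow,black,white}; column 6 has {red,blue,green,yellow,black,white} → orange.
Cell (r4,c7): row 4 has {red,green,yellow,black,white,orange}; column 7 has {red,yellow,black,white,orange} → blue.
Cell (r5,c1): row 5 has {red,blue,green,white}; column 1 has {blue,green,yellow,black} → orange.
Cell (r5,c2): row 5 has {red,blue,green,white,orange}; column 2 has {red,blue,green,black,white} → yellow.
Cell (r5,c5): row 5 has {red,blue,green,yellow,white,orange}; column 5 has {red,blue,green,yellow,orange} → black.
Cell (r7,c2): row 7 has {yellow}; column 2 has {red,blue,green,yellow,black,white} → orange.
Cell (r7,c3): row 7 has {yellow,orange}; column 3 has {red,green,yellow,black,white,orange} → blue.
Cell (r7,c4): row 7 has {blue,yellow,orange}; column 4 has {red,blue,green,yellow,white,orange} → black.
Cell (r7,c5): row 7 has {blue,yellow,black,orange}; column 5 has {red,blue,green,yellow,black,orange} → white.
Cell (r7,c7): row 7 has {blue,yellow,black,white,orange}; column 7 has {red,blue,yellow,black,white,orange} → green.
Cell (r1,c1): row 1 has {red,blue,green,yellow,black,orange}; column 1 has {blue,green,yellow,black,orange} → white.
Cell (r7,c1): row 7 has {blue,green,yellow,black,white,orange}; column 1 has {blue,green,yellow,black,white,orange} → red.

white red green orange blue black yellow / yellow green orange white red blue black / green blue black yellow orange red white / black white red green yellow orange blue / orange yellow white blue black green red / blue black yellow red green white orange / red orange blue black white yellow green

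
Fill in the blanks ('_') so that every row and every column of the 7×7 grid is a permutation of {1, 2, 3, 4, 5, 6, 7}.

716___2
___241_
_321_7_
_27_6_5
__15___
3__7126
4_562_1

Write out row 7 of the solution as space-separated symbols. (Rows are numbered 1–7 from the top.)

4 7 5 6 2 3 1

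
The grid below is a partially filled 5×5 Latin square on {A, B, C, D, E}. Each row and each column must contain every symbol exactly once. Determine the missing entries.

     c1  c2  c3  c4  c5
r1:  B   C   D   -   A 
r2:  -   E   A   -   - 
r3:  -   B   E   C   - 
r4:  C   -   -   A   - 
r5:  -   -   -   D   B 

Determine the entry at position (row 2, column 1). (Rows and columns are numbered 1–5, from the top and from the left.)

Cell (r1,c4): row 1 has {A,B,C,D}; column 4 has {A,C,D} → E.
Cell (r2,c1): row 2 has {A,E}; column 1 has {B,C} → D.

D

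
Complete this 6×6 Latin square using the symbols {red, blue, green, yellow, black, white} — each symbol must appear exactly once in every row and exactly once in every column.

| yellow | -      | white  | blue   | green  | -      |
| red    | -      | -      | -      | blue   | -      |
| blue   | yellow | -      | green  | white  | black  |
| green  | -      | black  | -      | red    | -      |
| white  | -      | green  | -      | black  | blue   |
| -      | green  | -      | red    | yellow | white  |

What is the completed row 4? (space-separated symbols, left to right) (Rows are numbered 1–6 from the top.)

green blue black white red yellow

(r1,c6) = red
(r2,c3) = yellow
(r2,c6) = green
(r3,c3) = red
(r4,c6) = yellow
(r5,c2) = red
(r5,c4) = yellow
(r6,c1) = black
(r6,c3) = blue
(r1,c2) = black
(r2,c2) = white
(r2,c4) = black
(r4,c2) = blue
(r4,c4) = white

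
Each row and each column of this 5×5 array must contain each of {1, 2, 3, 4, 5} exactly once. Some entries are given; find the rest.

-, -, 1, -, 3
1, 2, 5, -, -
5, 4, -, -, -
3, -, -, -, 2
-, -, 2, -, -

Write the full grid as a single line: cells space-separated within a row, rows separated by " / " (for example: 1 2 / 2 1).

(r1,c2): row 1 has {1,3}; column 2 has {2,4}, so it must be 5.
(r2,c5): row 2 has {1,2,5}; column 5 has {2,3}, so it must be 4.
(r3,c3): row 3 has {4,5}; column 3 has {1,2,5}, so it must be 3.
(r3,c5): row 3 has {3,4,5}; column 5 has {2,3,4}, so it must be 1.
(r4,c2): row 4 has {2,3}; column 2 has {2,4,5}, so it must be 1.
(r4,c3): row 4 has {1,2,3}; column 3 has {1,2,3,5}, so it must be 4.
(r4,c4): row 4 has {1,2,3,4}; column 4 is empty so far, so it must be 5.
(r5,c1): row 5 has {2}; column 1 has {1,3,5}, so it must be 4.
(r5,c2): row 5 has {2,4}; column 2 has {1,2,4,5}, so it must be 3.
(r5,c4): row 5 has {2,3,4}; column 4 has {5}, so it must be 1.
(r5,c5): row 5 has {1,2,3,4}; column 5 has {1,2,3,4}, so it must be 5.
(r1,c1): row 1 has {1,3,5}; column 1 has {1,3,4,5}, so it must be 2.
(r1,c4): row 1 has {1,2,3,5}; column 4 has {1,5}, so it must be 4.
(r2,c4): row 2 has {1,2,4,5}; column 4 has {1,4,5}, so it must be 3.
(r3,c4): row 3 has {1,3,4,5}; column 4 has {1,3,4,5}, so it must be 2.

2 5 1 4 3 / 1 2 5 3 4 / 5 4 3 2 1 / 3 1 4 5 2 / 4 3 2 1 5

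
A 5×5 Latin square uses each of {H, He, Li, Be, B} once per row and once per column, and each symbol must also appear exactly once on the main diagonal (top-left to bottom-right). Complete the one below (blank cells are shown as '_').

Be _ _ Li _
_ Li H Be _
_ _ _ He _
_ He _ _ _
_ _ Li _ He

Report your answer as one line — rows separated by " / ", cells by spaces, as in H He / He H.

row 2 has {H,Li,Be}; column 5 has {He} — only B is left for (r2,c5).
row 3 has {He}; column 3 has {H,Li}; the diagonal has {He,Li,Be} — only B is left for (r3,c3).
row 4 has {He}; column 3 has {H,Li,B} — only Be is left for (r4,c3).
row 4 has {He,Be}; column 4 has {He,Li,Be}; the diagonal has {He,Li,Be,B} — only H is left for (r4,c4).
row 4 has {H,He,Be}; column 5 has {He,B} — only Li is left for (r4,c5).
row 5 has {He,Li}; column 4 has {H,He,Li,Be} — only B is left for (r5,c4).
row 1 has {Li,Be}; column 3 has {H,Li,Be,B} — only He is left for (r1,c3).
row 1 has {He,Li,Be}; column 5 has {He,Li,B} — only H is left for (r1,c5).
row 2 has {H,Li,Be,B}; column 1 has {Be} — only He is left for (r2,c1).
row 3 has {He,B}; column 5 has {H,He,Li,B} — only Be is left for (r3,c5).
row 4 has {H,He,Li,Be}; column 1 has {He,Be} — only B is left for (r4,c1).
row 5 has {He,Li,B}; column 1 has {He,Be,B} — only H is left for (r5,c1).
row 5 has {H,He,Li,B}; column 2 has {He,Li} — only Be is left for (r5,c2).
row 1 has {H,He,Li,Be}; column 2 has {He,Li,Be} — only B is left for (r1,c2).
row 3 has {He,Be,B}; column 1 has {H,He,Be,B} — only Li is left for (r3,c1).
row 3 has {He,Li,Be,B}; column 2 has {He,Li,Be,B} — only H is left for (r3,c2).

Be B He Li H / He Li H Be B / Li H B He Be / B He Be H Li / H Be Li B He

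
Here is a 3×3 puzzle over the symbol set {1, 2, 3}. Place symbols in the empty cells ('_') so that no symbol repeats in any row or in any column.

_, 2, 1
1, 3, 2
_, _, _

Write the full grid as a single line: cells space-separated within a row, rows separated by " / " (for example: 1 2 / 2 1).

(r1,c1) = 3
(r3,c1) = 2
(r3,c2) = 1
(r3,c3) = 3

3 2 1 / 1 3 2 / 2 1 3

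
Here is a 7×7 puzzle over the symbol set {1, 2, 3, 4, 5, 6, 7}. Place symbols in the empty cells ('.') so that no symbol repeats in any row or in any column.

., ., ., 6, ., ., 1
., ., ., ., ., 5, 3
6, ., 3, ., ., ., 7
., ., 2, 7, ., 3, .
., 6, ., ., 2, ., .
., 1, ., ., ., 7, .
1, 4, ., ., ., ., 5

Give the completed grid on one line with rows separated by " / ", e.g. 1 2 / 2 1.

5 3 4 6 7 2 1 / 2 7 1 4 6 5 3 / 6 2 3 1 5 4 7 / 4 5 2 7 1 3 6 / 7 6 5 3 2 1 4 / 3 1 6 5 4 7 2 / 1 4 7 2 3 6 5

(r4,c2) = 5
(r5,c7) = 4
(r3,c2) = 2
(r4,c1) = 4
(r4,c7) = 6
(r5,c6) = 1
(r6,c7) = 2
(r2,c2) = 7
(r3,c6) = 4
(r4,c5) = 1
(r1,c2) = 3
(r1,c6) = 2
(r2,c1) = 2
(r3,c5) = 5
(r7,c6) = 6
(r3,c4) = 1
(r7,c3) = 7
(r7,c5) = 3
(r2,c4) = 4
(r2,c5) = 6
(r5,c3) = 5
(r5,c4) = 3
(r6,c4) = 5
(r6,c5) = 4
(r7,c4) = 2
(r1,c3) = 4
(r1,c5) = 7
(r2,c3) = 1
(r5,c1) = 7
(r6,c1) = 3
(r6,c3) = 6
(r1,c1) = 5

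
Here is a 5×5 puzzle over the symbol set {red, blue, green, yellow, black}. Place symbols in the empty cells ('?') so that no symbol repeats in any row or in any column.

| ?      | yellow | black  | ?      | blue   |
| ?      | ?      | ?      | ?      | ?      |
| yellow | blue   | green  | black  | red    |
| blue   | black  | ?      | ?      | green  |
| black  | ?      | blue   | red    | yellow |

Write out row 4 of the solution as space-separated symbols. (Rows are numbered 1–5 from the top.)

blue black red yellow green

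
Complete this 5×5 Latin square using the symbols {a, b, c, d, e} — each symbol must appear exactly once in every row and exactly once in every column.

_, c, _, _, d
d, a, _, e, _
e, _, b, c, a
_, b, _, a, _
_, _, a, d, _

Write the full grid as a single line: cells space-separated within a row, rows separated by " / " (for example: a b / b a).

(r1,c3) = e
(r1,c4) = b
(r2,c3) = c
(r2,c5) = b
(r3,c2) = d
(r4,c1) = c
(r4,c3) = d
(r4,c5) = e
(r5,c1) = b
(r5,c2) = e
(r5,c5) = c
(r1,c1) = a

a c e b d / d a c e b / e d b c a / c b d a e / b e a d c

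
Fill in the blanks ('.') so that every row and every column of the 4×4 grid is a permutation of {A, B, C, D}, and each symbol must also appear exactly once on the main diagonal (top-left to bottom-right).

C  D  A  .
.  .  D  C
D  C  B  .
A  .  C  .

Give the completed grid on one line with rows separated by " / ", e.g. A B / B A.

(r1,c4) = B
(r2,c1) = B
(r2,c2) = A
(r3,c4) = A
(r4,c2) = B
(r4,c4) = D

C D A B / B A D C / D C B A / A B C D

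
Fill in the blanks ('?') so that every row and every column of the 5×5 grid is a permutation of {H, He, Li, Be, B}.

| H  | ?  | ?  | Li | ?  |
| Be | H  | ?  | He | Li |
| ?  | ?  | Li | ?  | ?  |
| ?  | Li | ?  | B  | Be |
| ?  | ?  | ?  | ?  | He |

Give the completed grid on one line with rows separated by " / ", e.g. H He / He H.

(r1,c5) = B
(r2,c3) = B
(r3,c5) = H
(r4,c1) = He
(r4,c3) = H
(r5,c3) = Be
(r5,c4) = H
(r1,c3) = He
(r3,c1) = B
(r3,c4) = Be
(r5,c1) = Li
(r5,c2) = B
(r1,c2) = Be
(r3,c2) = He

H Be He Li B / Be H B He Li / B He Li Be H / He Li H B Be / Li B Be H He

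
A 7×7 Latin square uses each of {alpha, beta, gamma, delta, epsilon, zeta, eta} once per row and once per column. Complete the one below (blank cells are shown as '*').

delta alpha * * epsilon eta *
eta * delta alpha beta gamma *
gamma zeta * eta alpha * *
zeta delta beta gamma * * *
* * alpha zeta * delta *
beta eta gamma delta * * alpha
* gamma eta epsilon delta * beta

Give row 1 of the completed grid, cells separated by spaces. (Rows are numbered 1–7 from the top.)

delta alpha zeta beta epsilon eta gamma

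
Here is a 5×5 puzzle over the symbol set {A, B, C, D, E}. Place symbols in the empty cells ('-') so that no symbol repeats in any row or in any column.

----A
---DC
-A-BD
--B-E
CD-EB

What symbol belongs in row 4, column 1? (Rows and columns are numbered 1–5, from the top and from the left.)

D

(r1,c4): row 1 has {A}; column 4 has {B,D,E}, so it must be C.
(r3,c1): row 3 has {A,B,D}; column 1 has {C}, so it must be E.
(r3,c3): row 3 has {A,B,D,E}; column 3 has {B}, so it must be C.
(r4,c2): row 4 has {B,E}; column 2 has {A,D}, so it must be C.
(r4,c4): row 4 has {B,C,E}; column 4 has {B,C,D,E}, so it must be A.
(r5,c3): row 5 has {B,C,D,E}; column 3 has {B,C}, so it must be A.
(r2,c3): row 2 has {C,D}; column 3 has {A,B,C}, so it must be E.
(r4,c1): row 4 has {A,B,C,E}; column 1 has {C,E}, so it must be D.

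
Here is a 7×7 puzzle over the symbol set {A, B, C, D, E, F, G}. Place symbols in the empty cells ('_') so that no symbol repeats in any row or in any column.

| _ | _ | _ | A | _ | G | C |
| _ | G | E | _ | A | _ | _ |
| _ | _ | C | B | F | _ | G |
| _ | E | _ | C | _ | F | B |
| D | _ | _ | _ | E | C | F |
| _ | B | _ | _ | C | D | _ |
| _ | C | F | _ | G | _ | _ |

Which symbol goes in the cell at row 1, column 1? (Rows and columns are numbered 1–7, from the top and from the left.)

E

(r2,c6) = B
(r2,c7) = D
(r4,c5) = D
(r5,c2) = A
(r5,c4) = G
(r1,c5) = B
(r2,c4) = F
(r3,c2) = D
(r5,c3) = B
(r6,c4) = E
(r6,c7) = A
(r7,c4) = D
(r7,c7) = E
(r1,c2) = F
(r1,c3) = D
(r2,c1) = C
(r6,c3) = G
(r7,c6) = A
(r1,c1) = E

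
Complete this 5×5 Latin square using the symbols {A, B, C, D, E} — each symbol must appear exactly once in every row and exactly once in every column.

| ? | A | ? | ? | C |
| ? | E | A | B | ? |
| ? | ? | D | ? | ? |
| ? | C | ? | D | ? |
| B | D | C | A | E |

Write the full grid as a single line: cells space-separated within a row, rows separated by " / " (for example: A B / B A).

Cell (r1,c4): row 1 has {A,C}; column 4 has {A,B,D} → E.
Cell (r2,c5): row 2 has {A,B,E}; column 5 has {C,E} → D.
Cell (r3,c2): row 3 has {D}; column 2 has {A,C,D,E} → B.
Cell (r3,c4): row 3 has {B,D}; column 4 has {A,B,D,E} → C.
Cell (r3,c5): row 3 has {B,C,D}; column 5 has {C,D,E} → A.
Cell (r4,c5): row 4 has {C,D}; column 5 has {A,C,D,E} → B.
Cell (r1,c1): row 1 has {A,C,E}; column 1 has {B} → D.
Cell (r1,c3): row 1 has {A,C,D,E}; column 3 has {A,C,D} → B.
Cell (r2,c1): row 2 has {A,B,D,E}; column 1 has {B,D} → C.
Cell (r3,c1): row 3 has {A,B,C,D}; column 1 has {B,C,D} → E.
Cell (r4,c1): row 4 has {B,C,D}; column 1 has {B,C,D,E} → A.
Cell (r4,c3): row 4 has {A,B,C,D}; column 3 has {A,B,C,D} → E.

D A B E C / C E A B D / E B D C A / A C E D B / B D C A E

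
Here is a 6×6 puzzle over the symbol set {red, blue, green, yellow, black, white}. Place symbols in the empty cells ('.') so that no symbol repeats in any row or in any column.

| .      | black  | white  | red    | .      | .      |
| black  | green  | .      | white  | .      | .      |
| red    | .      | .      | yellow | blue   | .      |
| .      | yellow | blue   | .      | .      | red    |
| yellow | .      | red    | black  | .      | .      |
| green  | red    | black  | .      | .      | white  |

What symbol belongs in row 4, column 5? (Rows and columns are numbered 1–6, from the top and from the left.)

black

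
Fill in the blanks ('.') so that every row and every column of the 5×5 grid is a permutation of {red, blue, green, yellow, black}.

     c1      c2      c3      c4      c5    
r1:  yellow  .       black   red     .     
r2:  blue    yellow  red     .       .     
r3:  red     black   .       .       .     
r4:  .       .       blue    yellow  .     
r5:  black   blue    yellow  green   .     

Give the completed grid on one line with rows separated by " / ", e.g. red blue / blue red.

yellow green black red blue / blue yellow red black green / red black green blue yellow / green red blue yellow black / black blue yellow green red

row 1 has {red,yellow,black}; column 2 has {blue,yellow,black} — only green is left for (r1,c2).
row 1 has {red,green,yellow,black}; column 5 is empty so far — only blue is left for (r1,c5).
row 2 has {red,blue,yellow}; column 4 has {red,green,yellow} — only black is left for (r2,c4).
row 2 has {red,blue,yellow,black}; column 5 has {blue} — only green is left for (r2,c5).
row 3 has {red,black}; column 3 has {red,blue,yellow,black} — only green is left for (r3,c3).
row 3 has {red,green,black}; column 4 has {red,green,yellow,black} — only blue is left for (r3,c4).
row 3 has {red,blue,green,black}; column 5 has {blue,green} — only yellow is left for (r3,c5).
row 4 has {blue,yellow}; column 1 has {red,blue,yellow,black} — only green is left for (r4,c1).
row 4 has {blue,green,yellow}; column 2 has {blue,green,yellow,black} — only red is left for (r4,c2).
row 4 has {red,blue,green,yellow}; column 5 has {blue,green,yellow} — only black is left for (r4,c5).
row 5 has {blue,green,yellow,black}; column 5 has {blue,green,yellow,black} — only red is left for (r5,c5).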